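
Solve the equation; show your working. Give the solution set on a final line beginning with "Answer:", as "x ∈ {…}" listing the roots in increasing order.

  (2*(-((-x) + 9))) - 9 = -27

Step 1. [(2*(-((-x) + 9))) - 9 = -27] -9 is outermost — add 9 both sides ⇒ sub: 2*(-((-x) + 9)) = -18.
Step 2. [2*(-((-x) + 9)) = -18] divide by the outer 2. So div: -((-x) + 9) = -9.
Step 3. [-((-x) + 9) = -9] LHS negated; negate both sides, so neg: (-x) + 9 = 9.
Step 4. [(-x) + 9 = 9] the outer +9 inverts by subtracting 9, so sub: -x = 0.
Step 5. [-x = 0] leading − — multiply by −1. So neg: x = 0.

Answer: x ∈ {0}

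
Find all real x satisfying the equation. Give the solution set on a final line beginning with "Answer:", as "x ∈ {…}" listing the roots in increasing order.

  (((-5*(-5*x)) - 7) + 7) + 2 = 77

Step 1. [(((-5*(-5*x)) - 7) + 7) + 2 = 77] subtract 2: x sits inside (… + 2), so sub: ((-5*(-5*x)) - 7) + 7 = 75.
Step 2. [((-5*(-5*x)) - 7) + 7 = 75] +7 is outermost — subtract 7 both sides ⇒ sub: (-5*(-5*x)) - 7 = 68.
Step 3. [(-5*(-5*x)) - 7 = 68] peel the -7: add 7 from each side ⇒ sub: -5*(-5*x) = 75.
Step 4. [-5*(-5*x) = 75] -5·(inner) — divide through by -5 ⇒ div: -5*x = -15.
Step 5. [-5*x = -15] LHS = -5·(…); ÷-5 both sides. So div: x = 3.

Answer: x ∈ {3}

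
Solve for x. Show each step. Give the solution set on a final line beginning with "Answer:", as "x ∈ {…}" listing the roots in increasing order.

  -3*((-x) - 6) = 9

Step 1. [-3*((-x) - 6) = 9] leading coefficient -3: divide by -3 ⇒ div: (-x) - 6 = -3.
Step 2. [(-x) - 6 = -3] the outer -6 inverts by adding 6 ⇒ sub: -x = 3.
Step 3. [-x = 3] flip signs both sides, so neg: x = -3.

Answer: x ∈ {-3}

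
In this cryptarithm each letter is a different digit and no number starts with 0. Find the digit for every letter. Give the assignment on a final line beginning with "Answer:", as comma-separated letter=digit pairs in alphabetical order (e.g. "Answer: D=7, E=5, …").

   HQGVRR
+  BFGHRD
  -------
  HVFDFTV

Step 1. [col 1: R + D ≡ V (mod 10)] several values work for D in column 1 (R + D ≡ V (mod 10), carry-in 0); try D=4, so D=4.
Step 2. [col 1: R + D ≡ V (mod 10)] several values work for R in column 1 (R + D ≡ V (mod 10), carry-in 0); try R=6 ⇒ R=6.
Step 3. [H] H is the leading digit of a 7-digit sum of two 6-digit numbers; the final carry is exactly 1. So H=1.
Step 4. [col 1: R + D ≡ V (mod 10)] from column 1 (R=6, D=4, carry-in 0, digits 1,4,6 already taken and all letters distinct): V must equal 0 ⇒ V=0.
Step 5. [col 2: R + R ≡ T (mod 10)] column 2 reads R+R+carry(1)=T with R=6; with digits 0,1,4,6 already taken and all letters distinct, the only value for T is 3 ⇒ T=3.
Step 6. [col 3: V + H ≡ F (mod 10)] column 3 reads V+H+carry(1)=F with V=0, H=1; with digits 0,1,3,4,6 already taken and all letters distinct, the only value for F is 2 ⇒ F=2.
Step 7. [col 4: G + G ≡ D (mod 10)] column 4 reads G+G+carry(0)=D with D=4; with digits 0,1,2,3,4,6 already taken and all letters distinct, the only value for G is 7. So G=7.
Step 8. [col 5: Q + F ≡ F (mod 10)] column 5 reads Q+F+carry(1)=F with F=2; with digits 0,1,2,3,4,6,7 already taken and all letters distinct, the only value for Q is 9, so Q=9.
Step 9. [col 6: H + B ≡ V (mod 10)] column 6: given H=1, V=0, carry-in 1, and digits 0,1,2,3,4,6,7,9 already taken and all letters distinct, H+B≡V (mod 10) forces B=8 ⇒ B=8.

Answer: B=8, D=4, F=2, G=7, H=1, Q=9, R=6, T=3, V=0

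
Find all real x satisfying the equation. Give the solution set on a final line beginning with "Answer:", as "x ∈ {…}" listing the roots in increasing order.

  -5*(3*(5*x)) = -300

Step 1. [-5*(3*(5*x)) = -300] divide by the outer -5. So div: 3*(5*x) = 60.
Step 2. [3*(5*x) = 60] 3 out front; divide by 3, so div: 5*x = 20.
Step 3. [5*x = 20] LHS = 5·(…); ÷5 both sides ⇒ div: x = 4.

Answer: x ∈ {4}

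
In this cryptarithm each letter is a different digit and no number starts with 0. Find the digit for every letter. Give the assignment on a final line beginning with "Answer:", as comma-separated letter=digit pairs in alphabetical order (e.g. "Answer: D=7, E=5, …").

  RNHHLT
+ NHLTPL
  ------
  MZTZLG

Step 1. [col 1: T + L ≡ G (mod 10)] several values work for G in column 1 (T + L ≡ G (mod 10), carry-in 0); try G=7, so G=7.
Step 2. [col 1: T + L ≡ G (mod 10)] L=4 is one option consistent with column 1 (T + L ≡ G (mod 10), carry-in 0) — take it ⇒ L=4.
Step 3. [col 1: T + L ≡ G (mod 10)] column 1: given L=4, G=7, carry-in 0, and digits 4,7 already taken and all letters distinct, T+L≡G (mod 10) forces T=3 ⇒ T=3.
Step 4. [col 2: L + P ≡ L (mod 10)] column 2 reads L+P+carry(0)=L with L=4; with digits 3,4,7 already taken and all letters distinct, the only value for P is 0, so P=0.
Step 5. [col 3: H + T ≡ Z (mod 10)] column 3 (H + T ≡ Z (mod 10), carry-in 0) doesn't pin Z yet; pick Z=1 and continue, so Z=1.
Step 6. [col 3: H + T ≡ Z (mod 10)] from column 3 (T=3, Z=1, carry-in 0, digits 0,1,3,4,7 already taken and all letters distinct): H must equal 8 ⇒ H=8.
Step 7. [col 5: N + H ≡ Z (mod 10)] from column 5 (H=8, Z=1, carry-in 1, digits 0,1,3,4,7,8 already taken and all letters distinct): N must equal 2 ⇒ N=2.
Step 8. [col 6: R + N ≡ M (mod 10)] in column 6 we have R+N≡M with carry-in 1; given N=2 and digits 0,1,2,3,4,7,8 already taken and all letters distinct, that pins M to 9 ⇒ M=9.
Step 9. [col 6: R + N ≡ M (mod 10)] from column 6 (N=2, M=9, carry-in 1, digits 0,1,2,3,4,7,8,9 already taken and all letters distinct): R must equal 6. So R=6.

Answer: G=7, H=8, L=4, M=9, N=2, P=0, R=6, T=3, Z=1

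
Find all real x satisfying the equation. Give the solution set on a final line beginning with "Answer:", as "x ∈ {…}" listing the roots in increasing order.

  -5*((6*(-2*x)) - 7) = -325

Step 1. [-5*((6*(-2*x)) - 7) = -325] LHS = -5·(…); ÷-5 both sides, so div: (6*(-2*x)) - 7 = 65.
Step 2. [(6*(-2*x)) - 7 = 65] 7 comes off first (add 7). So sub: 6*(-2*x) = 72.
Step 3. [6*(-2*x) = 72] 6·(inner) — divide through by 6. So div: -2*x = 12.
Step 4. [-2*x = 12] -2·(inner) — divide through by -2 ⇒ div: x = -6.

Answer: x ∈ {-6}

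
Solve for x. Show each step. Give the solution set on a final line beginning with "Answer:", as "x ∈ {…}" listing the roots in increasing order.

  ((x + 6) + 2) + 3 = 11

Step 1. [((x + 6) + 2) + 3 = 11] +3 is outermost — subtract 3 both sides. So sub: (x + 6) + 2 = 8.
Step 2. [(x + 6) + 2 = 8] peel the +2: subtract 2 from each side, so sub: x + 6 = 6.
Step 3. [x + 6 = 6] subtract 6: x sits inside (… + 6) ⇒ sub: x = 0.

Answer: x ∈ {0}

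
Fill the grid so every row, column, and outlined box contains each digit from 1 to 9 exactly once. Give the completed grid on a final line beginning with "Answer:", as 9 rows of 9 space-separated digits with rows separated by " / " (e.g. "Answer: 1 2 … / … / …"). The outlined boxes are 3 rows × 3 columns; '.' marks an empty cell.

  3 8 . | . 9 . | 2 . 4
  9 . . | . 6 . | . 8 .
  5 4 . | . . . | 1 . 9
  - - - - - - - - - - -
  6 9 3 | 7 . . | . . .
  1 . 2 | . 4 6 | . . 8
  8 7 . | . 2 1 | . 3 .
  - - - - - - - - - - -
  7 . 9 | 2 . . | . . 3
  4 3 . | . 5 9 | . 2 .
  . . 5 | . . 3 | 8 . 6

Step 1. [r6c9∈{5}] r6c9's peers cover all but 5, so r6c9=5.
Step 2. [r2c9∈{7}] r2c9's peers cover all but 7. So r2c9=7.
Step 3. [r8c9∈{1}] only 1 remains possible at r8c9 ⇒ r8c9=1.
Step 4. [r3c5∈{3,7,8}] col 5 places 3 nowhere but r3c5 ⇒ r3c5=3.
Step 5. [r4c6∈{5,8}] across row 4, 5 lands solely at r4c6 ⇒ r4c6=5.
Step 6. [r3c6∈{2,7,8}] in row 3, 2 fits only at r3c6, so r3c6=2.
Step 7. [r2c3∈{1}] nothing but 1 survives at r2c3. So r2c3=1.
Step 8. [r7c6∈{4,8}] r7c6 is the only open cell in col 6 admitting 8. So r7c6=8.
Step 9. [r9c8∈{4,7,9}] across row 9, 9 lands solely at r9c8, so r9c8=9.
Step 10. [r7c5∈{1}] r7c5 has the single candidate 1. So r7c5=1.
Step 11. [r4c7∈{4}] nothing but 4 survives at r4c7. So r4c7=4.
Step 12. [r6c4∈{9}] r6c4 has the single candidate 9 ⇒ r6c4=9.
Step 13. [r3c8∈{6}] nothing but 6 survives at r3c8. So r3c8=6.
Step 14. [r1c8∈{5}] r1c8 is down to just 5, so r1c8=5.
Step 15. [r1c3∈{6,7}] in row 1, 6 fits only at r1c3. So r1c3=6.
Step 16. [r2c6∈{4}] r2c6 has the single candidate 4. So r2c6=4.
Step 17. [r9c2∈{1,2}] row 9 places 1 nowhere but r9c2. So r9c2=1.
Step 18. [r5c7∈{7,9}] row 5 places 9 nowhere but r5c7 ⇒ r5c7=9.
Step 19. [r4c8∈{1}] r4c8 has the single candidate 1. So r4c8=1.
Step 20. [r3c3∈{7}] nothing but 7 survives at r3c3. So r3c3=7.
Step 21. [r1c6∈{7}] nothing but 7 survives at r1c6, so r1c6=7.
Step 22. [r4c5∈{8}] nothing but 8 survives at r4c5. So r4c5=8.
Step 23. [r7c2∈{6}] r7c2 has the single candidate 6. So r7c2=6.
Step 24. [r9c5∈{7}] r9c5's peers cover all but 7, so r9c5=7.
Step 25. [r8c7∈{7}] r8c7 has the single candidate 7 ⇒ r8c7=7.
Step 26. [r7c8∈{4}] only 4 remains possible at r7c8. So r7c8=4.
Step 27. [r9c4∈{4}] r9c4 is down to just 4 ⇒ r9c4=4.
Step 28. [r5c8∈{7}] nothing but 7 survives at r5c8. So r5c8=7.
Step 29. [r5c4∈{3}] only 3 remains possible at r5c4 ⇒ r5c4=3.
Step 30. [r8c3∈{8}] only 8 remains possible at r8c3 ⇒ r8c3=8.
Step 31. [r2c2∈{2}] only 2 remains possible at r2c2, so r2c2=2.
Step 32. [r2c7∈{3}] r2c7 has the single candidate 3 ⇒ r2c7=3.
Step 33. [r8c4∈{6}] nothing but 6 survives at r8c4 ⇒ r8c4=6.
Step 34. [r6c7∈{6}] nothing but 6 survives at r6c7 ⇒ r6c7=6.
Step 35. [r7c7∈{5}] r7c7 has the single candidate 5 ⇒ r7c7=5.
Step 36. [r2c4∈{5}] nothing but 5 survives at r2c4. So r2c4=5.
Step 37. [r3c4∈{8}] only 8 remains possible at r3c4 ⇒ r3c4=8.
Step 38. [r9c1∈{2}] nothing but 2 survives at r9c1 ⇒ r9c1=2.
Step 39. [r4c9∈{2}] only 2 remains possible at r4c9 ⇒ r4c9=2.
Step 40. [r6c3∈{4}] nothing but 4 survives at r6c3, so r6c3=4.
Step 41. [r5c2∈{5}] r5c2's peers cover all but 5 ⇒ r5c2=5.
Step 42. [r1c4∈{1}] r1c4 has the single candidate 1, so r1c4=1.

Answer: 3 8 6 1 9 7 2 5 4 / 9 2 1 5 6 4 3 8 7 / 5 4 7 8 3 2 1 6 9 / 6 9 3 7 8 5 4 1 2 / 1 5 2 3 4 6 9 7 8 / 8 7 4 9 2 1 6 3 5 / 7 6 9 2 1 8 5 4 3 / 4 3 8 6 5 9 7 2 1 / 2 1 5 4 7 3 8 9 6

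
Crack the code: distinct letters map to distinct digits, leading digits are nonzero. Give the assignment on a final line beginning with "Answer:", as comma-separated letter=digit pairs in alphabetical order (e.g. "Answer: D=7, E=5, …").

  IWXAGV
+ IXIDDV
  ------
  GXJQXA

Step 1. [col 1: V + V ≡ A (mod 10)] no forcing yet in column 1 (carry-in 0); A=8 is free and consistent — try it, so A=8.
Step 2. [col 1: V + V ≡ A (mod 10)] no forcing yet in column 1 (carry-in 0); V=4 is free and consistent — try it. So V=4.
Step 3. [col 2: G + D ≡ X (mod 10)] column 2 (G + D ≡ X (mod 10), carry-in 0) doesn't pin D yet; pick D=5 and continue, so D=5.
Step 4. [col 2: G + D ≡ X (mod 10)] no forcing yet in column 2 (carry-in 0); G=2 is free and consistent — try it. So G=2.
Step 5. [col 2: G + D ≡ X (mod 10)] in column 2 we have G+D≡X with carry-in 0; given G=2, D=5 and digits 2,4,5,8 already taken and all letters distinct, that pins X to 7. So X=7.
Step 6. [col 3: A + D ≡ Q (mod 10)] column 3 reads A+D+carry(0)=Q with A=8, D=5; with digits 2,4,5,7,8 already taken and all letters distinct, the only value for Q is 3. So Q=3.
Step 7. [col 4: X + I ≡ J (mod 10)] from column 4 (X=7, carry-in 1, digits 2,3,4,5,7,8 already taken and all letters distinct): I must equal 1. So I=1.
Step 8. [col 4: X + I ≡ J (mod 10)] from column 4 (X=7, I=1, carry-in 1, digits 1,2,3,4,5,7,8 already taken and all letters distinct): J must equal 9, so J=9.
Step 9. [col 5: W + X ≡ X (mod 10)] from column 5 (X=7, carry-in 0, digits 1,2,3,4,5,7,8,9 already taken and all letters distinct): W must equal 0. So W=0.

Answer: A=8, D=5, G=2, I=1, J=9, Q=3, V=4, W=0, X=7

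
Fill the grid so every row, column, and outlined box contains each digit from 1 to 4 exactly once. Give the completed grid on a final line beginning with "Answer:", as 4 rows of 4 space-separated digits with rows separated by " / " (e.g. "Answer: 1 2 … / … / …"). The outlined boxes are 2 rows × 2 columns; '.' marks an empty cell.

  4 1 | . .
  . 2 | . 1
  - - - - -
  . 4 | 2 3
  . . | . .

Step 1. [r2c3∈{3,4}] 4 has one home in row 2: r2c3, so r2c3=4.
Step 2. [r4c1∈{1,2,3}] 2 has one home in row 4: r4c1 ⇒ r4c1=2.
Step 3. [r4c2∈{3}] r4c2's peers cover all but 3. So r4c2=3.
Step 4. [r3c1∈{1}] r3c1 has the single candidate 1 ⇒ r3c1=1.
Step 5. [r1c4∈{2}] r1c4 is down to just 2. So r1c4=2.
Step 6. [r1c3∈{3}] r1c3 has the single candidate 3, so r1c3=3.
Step 7. [r4c4∈{4}] only 4 remains possible at r4c4 ⇒ r4c4=4.
Step 8. [r2c1∈{3}] r2c1's peers cover all but 3. So r2c1=3.
Step 9. [r4c3∈{1}] only 1 remains possible at r4c3. So r4c3=1.

Answer: 4 1 3 2 / 3 2 4 1 / 1 4 2 3 / 2 3 1 4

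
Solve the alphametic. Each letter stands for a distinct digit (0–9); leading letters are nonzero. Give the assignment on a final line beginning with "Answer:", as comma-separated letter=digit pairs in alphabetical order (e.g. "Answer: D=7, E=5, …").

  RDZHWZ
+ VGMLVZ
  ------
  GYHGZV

Step 1. [col 1: Z + Z ≡ V (mod 10)] several values work for Z in column 1 (Z + Z ≡ V (mod 10), carry-in 0); try Z=1. So Z=1.
Step 2. [col 1: Z + Z ≡ V (mod 10)] column 1 reads Z+Z+carry(0)=V with Z=1; with digits 1 already taken and all letters distinct, the only value for V is 2 ⇒ V=2.
Step 3. [col 2: W + V ≡ Z (mod 10)] column 2 reads W+V+carry(0)=Z with V=2, Z=1; with digits 1,2 already taken and all letters distinct, the only value for W is 9, so W=9.
Step 4. [col 3: H + L ≡ G (mod 10)] several values work for H in column 3 (H + L ≡ G (mod 10), carry-in 1); try H=7, so H=7.
Step 5. [col 3: H + L ≡ G (mod 10)] several values work for L in column 3 (H + L ≡ G (mod 10), carry-in 1); try L=8, so L=8.
Step 6. [col 3: H + L ≡ G (mod 10)] column 3: given H=7, L=8, carry-in 1, and digits 1,2,7,8,9 already taken and all letters distinct, H+L≡G (mod 10) forces G=6 ⇒ G=6.
Step 7. [col 4: Z + M ≡ H (mod 10)] in column 4 we have Z+M≡H with carry-in 1; given Z=1, H=7 and digits 1,2,6,7,8,9 already taken and all letters distinct, that pins M to 5 ⇒ M=5.
Step 8. [col 5: D + G ≡ Y (mod 10)] from column 5 (G=6, carry-in 0, digits 1,2,5,6,7,8,9 already taken and all letters distinct): D must equal 4 ⇒ D=4.
Step 9. [col 5: D + G ≡ Y (mod 10)] column 5 reads D+G+carry(0)=Y with D=4, G=6; with digits 1,2,4,5,6,7,8,9 already taken and all letters distinct, the only value for Y is 0, so Y=0.
Step 10. [col 6: R + V ≡ G (mod 10)] column 6 reads R+V+carry(1)=G with V=2, G=6; with digits 0,1,2,4,5,6,7,8,9 already taken and all letters distinct, the only value for R is 3. So R=3.

Answer: D=4, G=6, H=7, L=8, M=5, R=3, V=2, W=9, Y=0, Z=1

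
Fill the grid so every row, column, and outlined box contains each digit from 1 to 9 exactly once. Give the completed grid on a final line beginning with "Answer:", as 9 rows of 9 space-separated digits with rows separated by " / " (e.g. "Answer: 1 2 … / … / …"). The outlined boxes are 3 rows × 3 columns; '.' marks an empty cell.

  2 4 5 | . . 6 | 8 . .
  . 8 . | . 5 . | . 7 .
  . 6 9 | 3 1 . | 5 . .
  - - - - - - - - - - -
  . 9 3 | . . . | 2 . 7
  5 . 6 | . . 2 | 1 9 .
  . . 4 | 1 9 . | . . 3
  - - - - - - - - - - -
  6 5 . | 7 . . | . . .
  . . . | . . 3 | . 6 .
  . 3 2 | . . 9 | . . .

Step 1. [r8c3∈{1,7,8}] 7 has one home in col 3: r8c3, so r8c3=7.
Step 2. [r7c3∈{1,8}] in col 3, 8 fits only at r7c3, so r7c3=8.
Step 3. [r2c6∈{4}] r2c6's peers cover all but 4 ⇒ r2c6=4.
Step 4. [r8c1∈{1,4,9}] 9 has one home in col 1: r8c1, so r8c1=9.
Step 5. [r8c7∈{4}] nothing but 4 survives at r8c7. So r8c7=4.
Step 6. [r7c5∈{2,4}] row 7 places 4 nowhere but r7c5, so r7c5=4.
Step 7. [r2c9∈{1,2,6,9}] 6 has one home in col 9: r2c9 ⇒ r2c9=6.
Step 8. [r4c1∈{1,8}] row 4 places 1 nowhere but r4c1, so r4c1=1.
Step 9. [r5c2∈{7}] r5c2 is down to just 7 ⇒ r5c2=7.
Step 10. [r1c8∈{1,3}] r1c8 is the only open cell in row 1 admitting 3. So r1c8=3.
Step 11. [r1c9∈{1,9}] 1 has one home in row 1: r1c9 ⇒ r1c9=1.
Step 12. [r9c8∈{1,5,8}] across row 9, 1 lands solely at r9c8. So r9c8=1.
Step 13. [r6c6∈{5,7,8}] 7 has one home in row 6: r6c6. So r6c6=7.
Step 14. [r4c6∈{5,8}] r4c6 is the only open cell in col 6 admitting 5. So r4c6=5.
Step 15. [r8c5∈{2,8}] in col 5, 2 fits only at r8c5 ⇒ r8c5=2.
Step 16. [r7c9∈{2,9}] col 9 places 9 nowhere but r7c9. So r7c9=9.
Step 17. [r3c9∈{2,4}] col 9 places 2 nowhere but r3c9. So r3c9=2.
Step 18. [r5c9∈{4,8}] r5c9 is the only open cell in col 9 admitting 4, so r5c9=4.
Step 19. [r5c4∈{8}] r5c4 has the single candidate 8, so r5c4=8.
Step 20. [r8c9∈{5,8}] r8c9 is the only open cell in row 8 admitting 8 ⇒ r8c9=8.
Step 21. [r4c5∈{6}] r4c5 is down to just 6, so r4c5=6.
Step 22. [r2c4∈{2,9}] r2c4 is the only open cell in row 2 admitting 2, so r2c4=2.
Step 23. [r4c8∈{8}] r4c8's peers cover all but 8. So r4c8=8.
Step 24. [r9c9∈{5}] r9c9's peers cover all but 5, so r9c9=5.
Step 25. [r6c8∈{5}] r6c8 has the single candidate 5. So r6c8=5.
Step 26. [r6c2∈{2}] only 2 remains possible at r6c2 ⇒ r6c2=2.
Step 27. [r9c1∈{4}] r9c1 has the single candidate 4. So r9c1=4.
Step 28. [r1c5∈{7}] r1c5 is down to just 7, so r1c5=7.
Step 29. [r8c2∈{1}] r8c2's peers cover all but 1. So r8c2=1.
Step 30. [r7c6∈{1}] r7c6's peers cover all but 1. So r7c6=1.
Step 31. [r9c7∈{7}] only 7 remains possible at r9c7 ⇒ r9c7=7.
Step 32. [r5c5∈{3}] r5c5 is down to just 3. So r5c5=3.
Step 33. [r8c4∈{5}] r8c4 has the single candidate 5. So r8c4=5.
Step 34. [r3c8∈{4}] r3c8 is down to just 4, so r3c8=4.
Step 35. [r6c7∈{6}] r6c7 has the single candidate 6 ⇒ r6c7=6.
Step 36. [r6c1∈{8}] r6c1 has the single candidate 8. So r6c1=8.
Step 37. [r3c6∈{8}] only 8 remains possible at r3c6, so r3c6=8.
Step 38. [r7c8∈{2}] r7c8's peers cover all but 2 ⇒ r7c8=2.
Step 39. [r9c5∈{8}] r9c5 is down to just 8 ⇒ r9c5=8.
Step 40. [r2c7∈{9}] only 9 remains possible at r2c7, so r2c7=9.
Step 41. [r7c7∈{3}] nothing but 3 survives at r7c7. So r7c7=3.
Step 42. [r1c4∈{9}] r1c4 has the single candidate 9, so r1c4=9.
Step 43. [r3c1∈{7}] r3c1's peers cover all but 7. So r3c1=7.
Step 44. [r2c3∈{1}] r2c3's peers cover all but 1 ⇒ r2c3=1.
Step 45. [r9c4∈{6}] r9c4's peers cover all but 6. So r9c4=6.
Step 46. [r2c1∈{3}] only 3 remains possible at r2c1. So r2c1=3.
Step 47. [r4c4∈{4}] r4c4 has the single candidate 4. So r4c4=4.

Answer: 2 4 5 9 7 6 8 3 1 / 3 8 1 2 5 4 9 7 6 / 7 6 9 3 1 8 5 4 2 / 1 9 3 4 6 5 2 8 7 / 5 7 6 8 3 2 1 9 4 / 8 2 4 1 9 7 6 5 3 / 6 5 8 7 4 1 3 2 9 / 9 1 7 5 2 3 4 6 8 / 4 3 2 6 8 9 7 1 5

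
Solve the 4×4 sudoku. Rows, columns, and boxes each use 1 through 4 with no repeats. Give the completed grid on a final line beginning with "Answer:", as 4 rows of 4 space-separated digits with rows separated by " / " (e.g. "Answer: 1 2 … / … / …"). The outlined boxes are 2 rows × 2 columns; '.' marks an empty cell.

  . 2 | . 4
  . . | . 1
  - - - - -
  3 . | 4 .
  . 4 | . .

Step 1. [r4c1∈{1,2}] 2 has one home in col 1: r4c1, so r4c1=2.
Step 2. [r1c3∈{3}] r1c3 is down to just 3 ⇒ r1c3=3.
Step 3. [r2c3∈{2}] only 2 remains possible at r2c3. So r2c3=2.
Step 4. [r2c1∈{4}] r2c1's peers cover all but 4. So r2c1=4.
Step 5. [r2c2∈{3}] nothing but 3 survives at r2c2, so r2c2=3.
Step 6. [r3c4∈{2}] only 2 remains possible at r3c4. So r3c4=2.
Step 7. [r4c4∈{3}] only 3 remains possible at r4c4, so r4c4=3.
Step 8. [r3c2∈{1}] only 1 remains possible at r3c2, so r3c2=1.
Step 9. [r1c1∈{1}] r1c1's peers cover all but 1. So r1c1=1.
Step 10. [r4c3∈{1}] r4c3 has the single candidate 1 ⇒ r4c3=1.

Answer: 1 2 3 4 / 4 3 2 1 / 3 1 4 2 / 2 4 1 3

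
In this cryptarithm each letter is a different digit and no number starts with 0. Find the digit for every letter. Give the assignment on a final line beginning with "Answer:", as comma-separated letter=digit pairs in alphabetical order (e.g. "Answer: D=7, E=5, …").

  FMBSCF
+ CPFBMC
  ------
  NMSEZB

Step 1. [col 1: F + C ≡ B (mod 10)] no forcing yet in column 1 (carry-in 0); B=7 is free and consistent — try it, so B=7.
Step 2. [col 1: F + C ≡ B (mod 10)] column 1 (F + C ≡ B (mod 10), carry-in 0) doesn't pin F yet; pick F=5 and continue, so F=5.
Step 3. [col 1: F + C ≡ B (mod 10)] in column 1 we have F+C≡B with carry-in 0; given F=5, B=7 and digits 5,7 already taken and all letters distinct, that pins C to 2 ⇒ C=2.
Step 4. [col 2: C + M ≡ Z (mod 10)] no forcing yet in column 2 (carry-in 0); Z=6 is free and consistent — try it. So Z=6.
Step 5. [col 2: C + M ≡ Z (mod 10)] in column 2 we have C+M≡Z with carry-in 0; given C=2, Z=6 and digits 2,5,6,7 already taken and all letters distinct, that pins M to 4 ⇒ M=4.
Step 6. [col 3: S + B ≡ E (mod 10)] column 3 (S + B ≡ E (mod 10), carry-in 0) doesn't pin S yet; pick S=3 and continue ⇒ S=3.
Step 7. [col 3: S + B ≡ E (mod 10)] column 3 reads S+B+carry(0)=E with S=3, B=7; with digits 2,3,4,5,6,7 already taken and all letters distinct, the only value for E is 0, so E=0.
Step 8. [col 5: M + P ≡ M (mod 10)] from column 5 (M=4, carry-in 1, digits 0,2,3,4,5,6,7 already taken and all letters distinct): P must equal 9, so P=9.
Step 9. [col 6: F + C ≡ N (mod 10)] from column 6 (F=5, C=2, carry-in 1, digits 0,2,3,4,5,6,7,9 already taken and all letters distinct): N must equal 8 ⇒ N=8.

Answer: B=7, C=2, E=0, F=5, M=4, N=8, P=9, S=3, Z=6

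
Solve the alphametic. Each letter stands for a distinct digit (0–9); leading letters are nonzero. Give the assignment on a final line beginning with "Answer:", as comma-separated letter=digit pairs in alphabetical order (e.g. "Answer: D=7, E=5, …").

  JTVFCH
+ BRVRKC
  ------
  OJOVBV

Step 1. [col 1: H + C ≡ V (mod 10)] C=5 is one option consistent with column 1 (H + C ≡ V (mod 10), carry-in 0) — take it. So C=5.
Step 2. [col 1: H + C ≡ V (mod 10)] several values work for H in column 1 (H + C ≡ V (mod 10), carry-in 0); try H=3 ⇒ H=3.
Step 3. [col 1: H + C ≡ V (mod 10)] from column 1 (H=3, C=5, carry-in 0, digits 3,5 already taken and all letters distinct): V must equal 8, so V=8.
Step 4. [col 2: C + K ≡ B (mod 10)] B=4 is one option consistent with column 2 (C + K ≡ B (mod 10), carry-in 0) — take it ⇒ B=4.
Step 5. [col 2: C + K ≡ B (mod 10)] column 2 reads C+K+carry(0)=B with C=5, B=4; with digits 3,4,5,8 already taken and all letters distinct, the only value for K is 9 ⇒ K=9.
Step 6. [col 3: F + R ≡ V (mod 10)] F=7 is one option consistent with column 3 (F + R ≡ V (mod 10), carry-in 1) — take it. So F=7.
Step 7. [col 3: F + R ≡ V (mod 10)] column 3 reads F+R+carry(1)=V with F=7, V=8; with digits 3,4,5,7,8,9 already taken and all letters distinct, the only value for R is 0, so R=0.
Step 8. [col 4: V + V ≡ O (mod 10)] column 4 reads V+V+carry(0)=O with V=8; with digits 0,3,4,5,7,8,9 already taken and all letters distinct, the only value for O is 6, so O=6.
Step 9. [col 5: T + R ≡ J (mod 10)] column 5 reads T+R+carry(1)=J with R=0; with digits 0,3,4,5,6,7,8,9 already taken and all letters distinct, the only value for T is 1 ⇒ T=1.
Step 10. [col 5: T + R ≡ J (mod 10)] from column 5 (T=1, R=0, carry-in 1, digits 0,1,3,4,5,6,7,8,9 already taken and all letters distinct): J must equal 2. So J=2.

Answer: B=4, C=5, F=7, H=3, J=2, K=9, O=6, R=0, T=1, V=8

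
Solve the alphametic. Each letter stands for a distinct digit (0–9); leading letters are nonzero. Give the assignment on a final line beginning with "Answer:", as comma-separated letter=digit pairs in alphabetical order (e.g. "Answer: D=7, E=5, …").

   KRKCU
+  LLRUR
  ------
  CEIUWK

Step 1. [col 1: U + R ≡ K (mod 10)] several values work for U in column 1 (U + R ≡ K (mod 10), carry-in 0); try U=2 ⇒ U=2.
Step 2. [C] adding two 5-digit numbers gives at most 5+1 digits, and here it does — C is that final carry and must be 1. So C=1.
Step 3. [col 1: U + R ≡ K (mod 10)] R=5 is one option consistent with column 1 (U + R ≡ K (mod 10), carry-in 0) — take it, so R=5.
Step 4. [col 1: U + R ≡ K (mod 10)] column 1 reads U+R+carry(0)=K with U=2, R=5; with digits 1,2,5 already taken and all letters distinct, the only value for K is 7, so K=7.
Step 5. [col 2: C + U ≡ W (mod 10)] from column 2 (C=1, U=2, carry-in 0, digits 1,2,5,7 already taken and all letters distinct): W must equal 3. So W=3.
Step 6. [col 4: R + L ≡ I (mod 10)] no forcing yet in column 4 (carry-in 1); I=4 is free and consistent — try it ⇒ I=4.
Step 7. [col 4: R + L ≡ I (mod 10)] from column 4 (R=5, I=4, carry-in 1, digits 1,2,3,4,5,7 already taken and all letters distinct): L must equal 8, so L=8.
Step 8. [col 5: K + L ≡ E (mod 10)] from column 5 (K=7, L=8, carry-in 1, digits 1,2,3,4,5,7,8 already taken and all letters distinct): E must equal 6. So E=6.

Answer: C=1, E=6, I=4, K=7, L=8, R=5, U=2, W=3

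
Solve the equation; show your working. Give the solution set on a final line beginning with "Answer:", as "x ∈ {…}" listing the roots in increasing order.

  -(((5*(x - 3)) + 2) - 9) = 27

Step 1. [-(((5*(x - 3)) + 2) - 9) = 27] flip signs both sides. So neg: ((5*(x - 3)) + 2) - 9 = -27.
Step 2. [((5*(x - 3)) + 2) - 9 = -27] the outer -9 inverts by adding 9. So sub: (5*(x - 3)) + 2 = -18.
Step 3. [(5*(x - 3)) + 2 = -18] +2 is outermost — subtract 2 both sides. So sub: 5*(x - 3) = -20.
Step 4. [5*(x - 3) = -20] 5 out front; divide by 5 ⇒ div: x - 3 = -4.
Step 5. [x - 3 = -4] peel the -3: add 3 from each side ⇒ sub: x = -1.

Answer: x ∈ {-1}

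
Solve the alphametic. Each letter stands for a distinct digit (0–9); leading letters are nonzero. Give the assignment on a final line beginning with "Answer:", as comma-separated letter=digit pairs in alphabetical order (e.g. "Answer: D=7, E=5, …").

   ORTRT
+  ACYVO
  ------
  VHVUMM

Step 1. [V] V is the leading digit of a 6-digit sum of two 5-digit numbers; the final carry is exactly 1. So V=1.
Step 2. [col 1: T + O ≡ M (mod 10)] column 1 (T + O ≡ M (mod 10), carry-in 0) doesn't pin M yet; pick M=9 and continue ⇒ M=9.
Step 3. [col 1: T + O ≡ M (mod 10)] column 1 (T + O ≡ M (mod 10), carry-in 0) doesn't pin O yet; pick O=5 and continue, so O=5.
Step 4. [col 1: T + O ≡ M (mod 10)] from column 1 (O=5, M=9, carry-in 0, digits 1,5,9 already taken and all letters distinct): T must equal 4. So T=4.
Step 5. [col 2: R + V ≡ M (mod 10)] column 2: given V=1, M=9, carry-in 0, and digits 1,4,5,9 already taken and all letters distinct, R+V≡M (mod 10) forces R=8 ⇒ R=8.
Step 6. [col 3: T + Y ≡ U (mod 10)] Y=6 is one option consistent with column 3 (T + Y ≡ U (mod 10), carry-in 0) — take it. So Y=6.
Step 7. [col 3: T + Y ≡ U (mod 10)] in column 3 we have T+Y≡U with carry-in 0; given T=4, Y=6 and digits 1,4,5,6,8,9 already taken and all letters distinct, that pins U to 0. So U=0.
Step 8. [col 4: R + C ≡ V (mod 10)] from column 4 (R=8, V=1, carry-in 1, digits 0,1,4,5,6,8,9 already taken and all letters distinct): C must equal 2, so C=2.
Step 9. [col 5: O + A ≡ H (mod 10)] in column 5 we have O+A≡H with carry-in 1; given O=5 and digits 0,1,2,4,5,6,8,9 already taken and all letters distinct, that pins A to 7 ⇒ A=7.
Step 10. [col 5: O + A ≡ H (mod 10)] from column 5 (O=5, A=7, carry-in 1, digits 0,1,2,4,5,6,7,8,9 already taken and all letters distinct): H must equal 3. So H=3.

Answer: A=7, C=2, H=3, M=9, O=5, R=8, T=4, U=0, V=1, Y=6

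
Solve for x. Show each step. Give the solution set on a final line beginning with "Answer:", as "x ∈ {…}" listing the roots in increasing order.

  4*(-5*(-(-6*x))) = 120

Step 1. [4*(-5*(-(-6*x))) = 120] LHS = 4·(…); ÷4 both sides, so div: -5*(-(-6*x)) = 30.
Step 2. [-5*(-(-6*x)) = 30] -5 out front; divide by -5, so div: -(-6*x) = -6.
Step 3. [-(-6*x) = -6] LHS negated; negate both sides, so neg: -6*x = 6.
Step 4. [-6*x = 6] leading coefficient -6: divide by -6. So div: x = -1.

Answer: x ∈ {-1}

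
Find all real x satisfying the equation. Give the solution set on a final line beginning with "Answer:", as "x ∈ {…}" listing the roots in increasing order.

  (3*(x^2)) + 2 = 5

Step 1. [(3*(x^2)) + 2 = 5] subtract 2: x sits inside (… + 2). So sub: 3*(x^2) = 3.
Step 2. [3*(x^2) = 3] divide by the outer 3, so div: x^2 = 1.
Step 3. [x^2 = 1] √ both sides: 1 ≥ 0 gives two branches. So sqrt: x = 1 or -1.

Answer: x ∈ {-1, 1}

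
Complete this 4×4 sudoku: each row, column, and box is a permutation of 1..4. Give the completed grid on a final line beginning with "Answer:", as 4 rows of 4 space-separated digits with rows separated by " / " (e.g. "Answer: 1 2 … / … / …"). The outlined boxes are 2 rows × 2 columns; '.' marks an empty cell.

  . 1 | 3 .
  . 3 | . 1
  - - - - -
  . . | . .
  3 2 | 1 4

Step 1. [r1c1∈{2,4}] in row 1, 4 fits only at r1c1, so r1c1=4.
Step 2. [r1c4∈{2}] r1c4's peers cover all but 2. So r1c4=2.
Step 3. [r2c3∈{4}] r2c3 has the single candidate 4 ⇒ r2c3=4.
Step 4. [r3c4∈{3}] r3c4 is down to just 3 ⇒ r3c4=3.
Step 5. [r3c1∈{1}] only 1 remains possible at r3c1. So r3c1=1.
Step 6. [r3c2∈{4}] only 4 remains possible at r3c2. So r3c2=4.
Step 7. [r2c1∈{2}] r2c1 is down to just 2, so r2c1=2.
Step 8. [r3c3∈{2}] r3c3 has the single candidate 2. So r3c3=2.

Answer: 4 1 3 2 / 2 3 4 1 / 1 4 2 3 / 3 2 1 4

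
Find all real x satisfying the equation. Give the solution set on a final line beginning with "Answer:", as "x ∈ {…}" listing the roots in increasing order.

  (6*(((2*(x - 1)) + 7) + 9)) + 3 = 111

Step 1. [(6*(((2*(x - 1)) + 7) + 9)) + 3 = 111] subtract 3: x sits inside (… + 3). So sub: 6*(((2*(x - 1)) + 7) + 9) = 108.
Step 2. [6*(((2*(x - 1)) + 7) + 9) = 108] divide by the outer 6 ⇒ div: ((2*(x - 1)) + 7) + 9 = 18.
Step 3. [((2*(x - 1)) + 7) + 9 = 18] +9 is outermost — subtract 9 both sides. So sub: (2*(x - 1)) + 7 = 9.
Step 4. [(2*(x - 1)) + 7 = 9] +7 is outermost — subtract 7 both sides, so sub: 2*(x - 1) = 2.
Step 5. [2*(x - 1) = 2] 2·(inner) — divide through by 2 ⇒ div: x - 1 = 1.
Step 6. [x - 1 = 1] 1 comes off first (add 1), so sub: x = 2.

Answer: x ∈ {2}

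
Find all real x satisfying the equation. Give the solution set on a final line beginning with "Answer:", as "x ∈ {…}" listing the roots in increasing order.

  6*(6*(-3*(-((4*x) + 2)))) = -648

Step 1. [6*(6*(-3*(-((4*x) + 2)))) = -648] LHS = 6·(…); ÷6 both sides ⇒ div: 6*(-3*(-((4*x) + 2))) = -108.
Step 2. [6*(-3*(-((4*x) + 2))) = -108] LHS = 6·(…); ÷6 both sides. So div: -3*(-((4*x) + 2)) = -18.
Step 3. [-3*(-((4*x) + 2)) = -18] -3·(inner) — divide through by -3. So div: -((4*x) + 2) = 6.
Step 4. [-((4*x) + 2) = 6] leading − — multiply by −1, so neg: (4*x) + 2 = -6.
Step 5. [(4*x) + 2 = -6] +2 is outermost — subtract 2 both sides. So sub: 4*x = -8.
Step 6. [4*x = -8] 4 out front; divide by 4 ⇒ div: x = -2.

Answer: x ∈ {-2}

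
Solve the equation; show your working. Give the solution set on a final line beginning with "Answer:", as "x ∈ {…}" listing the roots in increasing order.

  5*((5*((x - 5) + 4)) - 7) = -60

Step 1. [5*((5*((x - 5) + 4)) - 7) = -60] 5 out front; divide by 5, so div: (5*((x - 5) + 4)) - 7 = -12.
Step 2. [(5*((x - 5) + 4)) - 7 = -12] -7 is outermost — add 7 both sides ⇒ sub: 5*((x - 5) + 4) = -5.
Step 3. [5*((x - 5) + 4) = -5] 5·(inner) — divide through by 5 ⇒ div: (x - 5) + 4 = -1.
Step 4. [(x - 5) + 4 = -1] +4 is outermost — subtract 4 both sides. So sub: x - 5 = -5.
Step 5. [x - 5 = -5] 5 comes off first (add 5) ⇒ sub: x = 0.

Answer: x ∈ {0}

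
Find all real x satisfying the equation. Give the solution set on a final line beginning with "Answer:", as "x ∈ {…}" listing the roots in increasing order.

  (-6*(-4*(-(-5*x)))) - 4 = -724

Step 1. [(-6*(-4*(-(-5*x)))) - 4 = -724] -4 is outermost — add 4 both sides, so sub: -6*(-4*(-(-5*x))) = -720.
Step 2. [-6*(-4*(-(-5*x))) = -720] divide by the outer -6, so div: -4*(-(-5*x)) = 120.
Step 3. [-4*(-(-5*x)) = 120] leading coefficient -4: divide by -4. So div: -(-5*x) = -30.
Step 4. [-(-5*x) = -30] flip signs both sides. So neg: -5*x = 30.
Step 5. [-5*x = 30] -5·(inner) — divide through by -5 ⇒ div: x = -6.

Answer: x ∈ {-6}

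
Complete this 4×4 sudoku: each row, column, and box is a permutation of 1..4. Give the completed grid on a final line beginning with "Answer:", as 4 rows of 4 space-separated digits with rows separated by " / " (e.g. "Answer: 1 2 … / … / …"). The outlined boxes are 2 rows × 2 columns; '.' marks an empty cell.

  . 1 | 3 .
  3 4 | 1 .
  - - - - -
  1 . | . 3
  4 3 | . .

Step 1. [r2c4∈{2}] r2c4 has the single candidate 2, so r2c4=2.
Step 2. [r3c3∈{2,4}] across row 3, 4 lands solely at r3c3 ⇒ r3c3=4.
Step 3. [r3c2∈{2}] r3c2 has the single candidate 2, so r3c2=2.
Step 4. [r1c1∈{2}] r1c1's peers cover all but 2 ⇒ r1c1=2.
Step 5. [r4c4∈{1}] only 1 remains possible at r4c4, so r4c4=1.
Step 6. [r1c4∈{4}] r1c4's peers cover all but 4 ⇒ r1c4=4.
Step 7. [r4c3∈{2}] r4c3's peers cover all but 2 ⇒ r4c3=2.

Answer: 2 1 3 4 / 3 4 1 2 / 1 2 4 3 / 4 3 2 1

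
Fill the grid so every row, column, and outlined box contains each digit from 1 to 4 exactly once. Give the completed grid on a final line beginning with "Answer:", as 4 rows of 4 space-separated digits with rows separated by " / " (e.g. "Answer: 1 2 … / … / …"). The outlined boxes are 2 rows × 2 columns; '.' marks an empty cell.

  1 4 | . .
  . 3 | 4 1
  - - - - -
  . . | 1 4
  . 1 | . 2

Step 1. [r4c3∈{3}] r4c3 has the single candidate 3 ⇒ r4c3=3.
Step 2. [r2c1∈{2}] r2c1's peers cover all but 2. So r2c1=2.
Step 3. [r1c4∈{3}] r1c4 has the single candidate 3 ⇒ r1c4=3.
Step 4. [r3c1∈{3}] nothing but 3 survives at r3c1, so r3c1=3.
Step 5. [r3c2∈{2}] r3c2's peers cover all but 2 ⇒ r3c2=2.
Step 6. [r1c3∈{2}] r1c3 has the single candidate 2 ⇒ r1c3=2.
Step 7. [r4c1∈{4}] only 4 remains possible at r4c1. So r4c1=4.

Answer: 1 4 2 3 / 2 3 4 1 / 3 2 1 4 / 4 1 3 2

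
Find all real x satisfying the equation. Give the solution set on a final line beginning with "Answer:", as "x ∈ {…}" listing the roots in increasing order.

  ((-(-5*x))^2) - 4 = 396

Step 1. [((-(-5*x))^2) - 4 = 396] 4 comes off first (add 4). So sub: (-(-5*x))^2 = 400.
Step 2. [(-(-5*x))^2 = 400] LHS squared, RHS 400 ≥ 0: apply √ (±), so sqrt: -(-5*x) = 20 or -20.
Step 3. [-(-5*x) = 20 or -20] LHS negated; negate both sides. So neg: -5*x = -20 or 20.
Step 4. [-5*x = -20 or 20] -5·(inner) — divide through by -5 ⇒ div: x = 4 or -4.

Answer: x ∈ {-4, 4}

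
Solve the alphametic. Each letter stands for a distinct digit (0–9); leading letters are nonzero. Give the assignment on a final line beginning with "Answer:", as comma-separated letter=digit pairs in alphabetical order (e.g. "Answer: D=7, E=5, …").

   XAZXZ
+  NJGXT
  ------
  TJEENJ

Step 1. [col 1: Z + T ≡ J (mod 10)] T=1 is one option consistent with column 1 (Z + T ≡ J (mod 10), carry-in 0) — take it, so T=1.
Step 2. [col 1: Z + T ≡ J (mod 10)] column 1 (Z + T ≡ J (mod 10), carry-in 0) doesn't pin J yet; pick J=0 and continue. So J=0.
Step 3. [col 1: Z + T ≡ J (mod 10)] column 1: given T=1, J=0, carry-in 0, and digits 0,1 already taken and all letters distinct, Z+T≡J (mod 10) forces Z=9 ⇒ Z=9.
Step 4. [col 2: X + X ≡ N (mod 10)] X=3 is one option consistent with column 2 (X + X ≡ N (mod 10), carry-in 1) — take it ⇒ X=3.
Step 5. [col 2: X + X ≡ N (mod 10)] in column 2 we have X+X≡N with carry-in 1; given X=3 and digits 0,1,3,9 already taken and all letters distinct, that pins N to 7. So N=7.
Step 6. [col 3: Z + G ≡ E (mod 10)] column 3 (Z + G ≡ E (mod 10), carry-in 0) doesn't pin G yet; pick G=6 and continue, so G=6.
Step 7. [col 3: Z + G ≡ E (mod 10)] column 3: given Z=9, G=6, carry-in 0, and digits 0,1,3,6,7,9 already taken and all letters distinct, Z+G≡E (mod 10) forces E=5 ⇒ E=5.
Step 8. [col 4: A + J ≡ E (mod 10)] from column 4 (J=0, E=5, carry-in 1, digits 0,1,3,5,6,7,9 already taken and all letters distinct): A must equal 4, so A=4.

Answer: A=4, E=5, G=6, J=0, N=7, T=1, X=3, Z=9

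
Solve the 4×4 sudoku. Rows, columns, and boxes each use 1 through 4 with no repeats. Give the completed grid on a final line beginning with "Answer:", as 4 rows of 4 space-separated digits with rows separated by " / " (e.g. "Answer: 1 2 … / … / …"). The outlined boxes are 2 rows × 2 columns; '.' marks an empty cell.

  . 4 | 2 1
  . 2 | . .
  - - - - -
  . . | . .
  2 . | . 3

Step 1. [r4c3∈{1,4}] r4c3 is the only open cell in row 4 admitting 4. So r4c3=4.
Step 2. [r2c1∈{1,3}] across row 2, 1 lands solely at r2c1, so r2c1=1.
Step 3. [r3c2∈{1,3}] in col 2, 3 fits only at r3c2 ⇒ r3c2=3.
Step 4. [r3c1∈{4}] nothing but 4 survives at r3c1 ⇒ r3c1=4.
Step 5. [r3c4∈{2}] r3c4's peers cover all but 2 ⇒ r3c4=2.
Step 6. [r2c4∈{4}] nothing but 4 survives at r2c4, so r2c4=4.
Step 7. [r1c1∈{3}] only 3 remains possible at r1c1. So r1c1=3.
Step 8. [r3c3∈{1}] only 1 remains possible at r3c3, so r3c3=1.
Step 9. [r2c3∈{3}] r2c3 has the single candidate 3, so r2c3=3.
Step 10. [r4c2∈{1}] r4c2 is down to just 1 ⇒ r4c2=1.

Answer: 3 4 2 1 / 1 2 3 4 / 4 3 1 2 / 2 1 4 3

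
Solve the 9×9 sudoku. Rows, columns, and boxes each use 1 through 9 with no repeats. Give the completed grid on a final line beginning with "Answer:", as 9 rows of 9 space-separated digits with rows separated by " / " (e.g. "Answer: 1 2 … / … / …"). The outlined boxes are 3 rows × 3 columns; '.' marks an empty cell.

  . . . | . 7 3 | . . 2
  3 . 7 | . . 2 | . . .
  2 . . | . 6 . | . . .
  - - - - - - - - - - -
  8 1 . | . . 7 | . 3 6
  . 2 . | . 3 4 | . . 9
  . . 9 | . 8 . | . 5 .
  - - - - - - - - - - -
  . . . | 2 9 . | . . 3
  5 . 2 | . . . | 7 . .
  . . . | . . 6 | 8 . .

Step 1. [r3c6∈{1,5,8,9}] in col 6, 9 fits only at r3c6 ⇒ r3c6=9.
Step 2. [r5c7∈{1}] only 1 remains possible at r5c7, so r5c7=1.
Step 3. [r9c4∈{1,3,4,5,7}] 7 has one home in col 4: r9c4, so r9c4=7.
Step 4. [r6c2∈{3,4,6,7}] across row 6, 3 lands solely at r6c2 ⇒ r6c2=3.
Step 5. [r7c6∈{1,5,8}] across col 6, 5 lands solely at r7c6 ⇒ r7c6=5.
Step 6. [r5c8∈{7,8}] in row 5, 8 fits only at r5c8, so r5c8=8.
Step 7. [r7c2∈{4,6,7,8}] across col 2, 7 lands solely at r7c2 ⇒ r7c2=7.
Step 8. [r7c3∈{1,4,6,8}] row 7 places 8 nowhere but r7c3. So r7c3=8.
Step 9. [r9c9∈{1,4,5}] in row 9, 5 fits only at r9c9 ⇒ r9c9=5.
Step 10. [r6c9∈{4,7}] across box 6, 7 lands solely at r6c9 ⇒ r6c9=7.
Step 11. [r8c4∈{1,3,4,8}] across row 8, 3 lands solely at r8c4. So r8c4=3.
Step 12. [r9c8∈{1,2,4,9}] across row 9, 2 lands solely at r9c8 ⇒ r9c8=2.
Step 13. [r8c8∈{1,4,6,9}] r8c8 is the only open cell in box 9 admitting 9. So r8c8=9.
Step 14. [r8c2∈{4,6}] 6 has one home in row 8: r8c2. So r8c2=6.
Step 15. [r6c7∈{2,4}] r6c7 is the only open cell in row 6 admitting 2, so r6c7=2.
Step 16. [r6c1∈{4,6}] across row 6, 4 lands solely at r6c1, so r6c1=4.
Step 17. [r4c3∈{5}] r4c3 is down to just 5. So r4c3=5.
Step 18. [r2c5∈{1,4,5}] in col 5, 5 fits only at r2c5 ⇒ r2c5=5.
Step 19. [r7c1∈{1}] r7c1 has the single candidate 1. So r7c1=1.
Step 20. [r8c9∈{1,4}] across box 9, 1 lands solely at r8c9. So r8c9=1.
Step 21. [r4c7∈{4}] only 4 remains possible at r4c7, so r4c7=4.
Step 22. [r7c8∈{4,6}] in row 7, 4 fits only at r7c8, so r7c8=4.
Step 23. [r5c3∈{6}] only 6 remains possible at r5c3, so r5c3=6.
Step 24. [r1c1∈{6,9}] 6 has one home in col 1: r1c1 ⇒ r1c1=6.
Step 25. [r1c8∈{1}] r1c8 has the single candidate 1 ⇒ r1c8=1.
Step 26. [r1c3∈{4}] only 4 remains possible at r1c3, so r1c3=4.
Step 27. [r2c4∈{1,4,8}] row 2 places 1 nowhere but r2c4 ⇒ r2c4=1.
Step 28. [r1c4∈{8}] r1c4 has the single candidate 8. So r1c4=8.
Step 29. [r2c9∈{4,8}] in row 2, 4 fits only at r2c9 ⇒ r2c9=4.
Step 30. [r9c2∈{4,9}] col 2 places 4 nowhere but r9c2. So r9c2=4.
Step 31. [r2c2∈{8,9}] row 2 places 8 nowhere but r2c2. So r2c2=8.
Step 32. [r1c2∈{5,9}] across col 2, 9 lands solely at r1c2. So r1c2=9.
Step 33. [r3c7∈{3,5}] 3 has one home in row 3: r3c7 ⇒ r3c7=3.
Step 34. [r2c7∈{6,9}] in row 2, 9 fits only at r2c7, so r2c7=9.
Step 35. [r9c5∈{1}] r9c5 has the single candidate 1. So r9c5=1.
Step 36. [r9c1∈{9}] nothing but 9 survives at r9c1. So r9c1=9.
Step 37. [r7c7∈{6}] r7c7 has the single candidate 6. So r7c7=6.
Step 38. [r3c9∈{8}] nothing but 8 survives at r3c9, so r3c9=8.
Step 39. [r3c4∈{4}] r3c4 has the single candidate 4. So r3c4=4.
Step 40. [r3c8∈{7}] r3c8 has the single candidate 7, so r3c8=7.
Step 41. [r6c4∈{6}] r6c4's peers cover all but 6, so r6c4=6.
Step 42. [r5c1∈{7}] only 7 remains possible at r5c1 ⇒ r5c1=7.
Step 43. [r3c3∈{1}] only 1 remains possible at r3c3, so r3c3=1.
Step 44. [r3c2∈{5}] r3c2 has the single candidate 5 ⇒ r3c2=5.
Step 45. [r9c3∈{3}] nothing but 3 survives at r9c3. So r9c3=3.
Step 46. [r4c5∈{2}] nothing but 2 survives at r4c5 ⇒ r4c5=2.
Step 47. [r6c6∈{1}] nothing but 1 survives at r6c6. So r6c6=1.
Step 48. [r5c4∈{5}] r5c4 has the single candidate 5. So r5c4=5.
Step 49. [r8c6∈{8}] r8c6's peers cover all but 8. So r8c6=8.
Step 50. [r2c8∈{6}] r2c8 has the single candidate 6. So r2c8=6.
Step 51. [r1c7∈{5}] nothing but 5 survives at r1c7, so r1c7=5.
Step 52. [r8c5∈{4}] r8c5's peers cover all but 4. So r8c5=4.
Step 53. [r4c4∈{9}] nothing but 9 survives at r4c4. So r4c4=9.

Answer: 6 9 4 8 7 3 5 1 2 / 3 8 7 1 5 2 9 6 4 / 2 5 1 4 6 9 3 7 8 / 8 1 5 9 2 7 4 3 6 / 7 2 6 5 3 4 1 8 9 / 4 3 9 6 8 1 2 5 7 / 1 7 8 2 9 5 6 4 3 / 5 6 2 3 4 8 7 9 1 / 9 4 3 7 1 6 8 2 5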